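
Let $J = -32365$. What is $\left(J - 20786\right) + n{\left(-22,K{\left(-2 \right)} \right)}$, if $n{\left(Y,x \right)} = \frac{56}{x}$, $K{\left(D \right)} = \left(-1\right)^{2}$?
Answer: $-53095$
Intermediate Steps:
$K{\left(D \right)} = 1$
$\left(J - 20786\right) + n{\left(-22,K{\left(-2 \right)} \right)} = \left(-32365 - 20786\right) + \frac{56}{1} = -53151 + 56 \cdot 1 = -53151 + 56 = -53095$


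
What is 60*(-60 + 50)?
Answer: -600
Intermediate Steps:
60*(-60 + 50) = 60*(-10) = -600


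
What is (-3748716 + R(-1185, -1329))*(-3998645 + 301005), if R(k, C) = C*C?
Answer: 7330478859000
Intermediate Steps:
R(k, C) = C²
(-3748716 + R(-1185, -1329))*(-3998645 + 301005) = (-3748716 + (-1329)²)*(-3998645 + 301005) = (-3748716 + 1766241)*(-3697640) = -1982475*(-3697640) = 7330478859000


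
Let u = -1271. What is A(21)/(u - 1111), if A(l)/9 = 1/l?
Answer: -1/5558 ≈ -0.00017992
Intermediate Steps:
A(l) = 9/l
A(21)/(u - 1111) = (9/21)/(-1271 - 1111) = (9*(1/21))/(-2382) = (3/7)*(-1/2382) = -1/5558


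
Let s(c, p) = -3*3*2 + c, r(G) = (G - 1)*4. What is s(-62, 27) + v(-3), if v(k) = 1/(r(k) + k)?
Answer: -1521/19 ≈ -80.053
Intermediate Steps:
r(G) = -4 + 4*G (r(G) = (-1 + G)*4 = -4 + 4*G)
s(c, p) = -18 + c (s(c, p) = -9*2 + c = -18 + c)
v(k) = 1/(-4 + 5*k) (v(k) = 1/((-4 + 4*k) + k) = 1/(-4 + 5*k))
s(-62, 27) + v(-3) = (-18 - 62) + 1/(-4 + 5*(-3)) = -80 + 1/(-4 - 15) = -80 + 1/(-19) = -80 - 1/19 = -1521/19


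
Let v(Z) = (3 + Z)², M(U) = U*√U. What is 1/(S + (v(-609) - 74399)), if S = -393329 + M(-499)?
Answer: I/(-100492*I + 499*√499) ≈ -9.8301e-6 + 1.0904e-6*I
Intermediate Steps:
M(U) = U^(3/2)
S = -393329 - 499*I*√499 (S = -393329 + (-499)^(3/2) = -393329 - 499*I*√499 ≈ -3.9333e+5 - 11147.0*I)
1/(S + (v(-609) - 74399)) = 1/((-393329 - 499*I*√499) + ((3 - 609)² - 74399)) = 1/((-393329 - 499*I*√499) + ((-606)² - 74399)) = 1/((-393329 - 499*I*√499) + (367236 - 74399)) = 1/((-393329 - 499*I*√499) + 292837) = 1/(-100492 - 499*I*√499)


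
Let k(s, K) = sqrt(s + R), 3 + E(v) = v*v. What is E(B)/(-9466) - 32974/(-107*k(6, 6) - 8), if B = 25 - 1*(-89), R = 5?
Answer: -4132548947/1191532750 + 3528218*sqrt(11)/125875 ≈ 89.495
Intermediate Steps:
B = 114 (B = 25 + 89 = 114)
E(v) = -3 + v**2 (E(v) = -3 + v*v = -3 + v**2)
k(s, K) = sqrt(5 + s) (k(s, K) = sqrt(s + 5) = sqrt(5 + s))
E(B)/(-9466) - 32974/(-107*k(6, 6) - 8) = (-3 + 114**2)/(-9466) - 32974/(-107*sqrt(5 + 6) - 8) = (-3 + 12996)*(-1/9466) - 32974/(-107*sqrt(11) - 8) = 12993*(-1/9466) - 32974/(-8 - 107*sqrt(11)) = -12993/9466 - 32974/(-8 - 107*sqrt(11))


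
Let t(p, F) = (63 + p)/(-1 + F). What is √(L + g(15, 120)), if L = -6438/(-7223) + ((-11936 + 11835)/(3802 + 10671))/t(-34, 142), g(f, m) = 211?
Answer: 4*√121694789402662773679/3031615891 ≈ 14.555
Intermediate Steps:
t(p, F) = (63 + p)/(-1 + F)
L = 2599275303/3031615891 (L = -6438/(-7223) + ((-11936 + 11835)/(3802 + 10671))/(((63 - 34)/(-1 + 142))) = -6438*(-1/7223) + (-101/14473)/((29/141)) = 6438/7223 + (-101*1/14473)/(((1/141)*29)) = 6438/7223 - 101/(14473*29/141) = 6438/7223 - 101/14473*141/29 = 6438/7223 - 14241/419717 = 2599275303/3031615891 ≈ 0.85739)
√(L + g(15, 120)) = √(2599275303/3031615891 + 211) = √(642270228304/3031615891) = 4*√121694789402662773679/3031615891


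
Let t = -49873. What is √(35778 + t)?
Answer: I*√14095 ≈ 118.72*I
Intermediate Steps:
√(35778 + t) = √(35778 - 49873) = √(-14095) = I*√14095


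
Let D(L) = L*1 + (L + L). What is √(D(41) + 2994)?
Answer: √3117 ≈ 55.830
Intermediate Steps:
D(L) = 3*L (D(L) = L + 2*L = 3*L)
√(D(41) + 2994) = √(3*41 + 2994) = √(123 + 2994) = √3117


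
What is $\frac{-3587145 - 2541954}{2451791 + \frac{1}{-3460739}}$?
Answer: $- \frac{2356801327129}{942778748172} \approx -2.4998$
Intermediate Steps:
$\frac{-3587145 - 2541954}{2451791 + \frac{1}{-3460739}} = - \frac{6129099}{2451791 - \frac{1}{3460739}} = - \frac{6129099}{\frac{8485008733548}{3460739}} = \left(-6129099\right) \frac{3460739}{8485008733548} = - \frac{2356801327129}{942778748172}$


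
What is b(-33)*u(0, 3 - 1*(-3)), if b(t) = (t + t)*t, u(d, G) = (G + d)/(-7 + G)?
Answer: -13068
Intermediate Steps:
u(d, G) = (G + d)/(-7 + G)
b(t) = 2*t² (b(t) = (2*t)*t = 2*t²)
b(-33)*u(0, 3 - 1*(-3)) = (2*(-33)²)*(((3 - 1*(-3)) + 0)/(-7 + (3 - 1*(-3)))) = (2*1089)*(((3 + 3) + 0)/(-7 + (3 + 3))) = 2178*((6 + 0)/(-7 + 6)) = 2178*(6/(-1)) = 2178*(-1*6) = 2178*(-6) = -13068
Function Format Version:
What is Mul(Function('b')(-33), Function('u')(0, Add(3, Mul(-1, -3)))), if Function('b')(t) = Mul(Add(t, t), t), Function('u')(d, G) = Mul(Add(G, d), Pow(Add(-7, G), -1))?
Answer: -13068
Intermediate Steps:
Function('u')(d, G) = Mul(Pow(Add(-7, G), -1), Add(G, d))
Function('b')(t) = Mul(2, Pow(t, 2)) (Function('b')(t) = Mul(Mul(2, t), t) = Mul(2, Pow(t, 2)))
Mul(Function('b')(-33), Function('u')(0, Add(3, Mul(-1, -3)))) = Mul(Mul(2, Pow(-33, 2)), Mul(Pow(Add(-7, Add(3, Mul(-1, -3))), -1), Add(Add(3, Mul(-1, -3)), 0))) = Mul(Mul(2, 1089), Mul(Pow(Add(-7, Add(3, 3)), -1), Add(Add(3, 3), 0))) = Mul(2178, Mul(Pow(Add(-7, 6), -1), Add(6, 0))) = Mul(2178, Mul(Pow(-1, -1), 6)) = Mul(2178, Mul(-1, 6)) = Mul(2178, -6) = -13068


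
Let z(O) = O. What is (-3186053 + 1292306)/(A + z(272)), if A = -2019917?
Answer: 631249/673215 ≈ 0.93766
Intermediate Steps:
(-3186053 + 1292306)/(A + z(272)) = (-3186053 + 1292306)/(-2019917 + 272) = -1893747/(-2019645) = -1893747*(-1/2019645) = 631249/673215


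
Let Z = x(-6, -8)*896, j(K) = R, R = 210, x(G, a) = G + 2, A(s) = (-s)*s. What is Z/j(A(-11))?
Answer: -256/15 ≈ -17.067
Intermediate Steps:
A(s) = -s**2
x(G, a) = 2 + G
j(K) = 210
Z = -3584 (Z = (2 - 6)*896 = -4*896 = -3584)
Z/j(A(-11)) = -3584/210 = -3584*1/210 = -256/15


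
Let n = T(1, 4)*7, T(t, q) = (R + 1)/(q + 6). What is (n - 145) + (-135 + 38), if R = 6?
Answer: -2371/10 ≈ -237.10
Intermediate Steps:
T(t, q) = 7/(6 + q) (T(t, q) = (6 + 1)/(q + 6) = 7/(6 + q))
n = 49/10 (n = (7/(6 + 4))*7 = (7/10)*7 = 49/10 ≈ 4.9000)
(n - 145) + (-135 + 38) = (49/10 - 145) + (-135 + 38) = -1401/10 - 97 = -2371/10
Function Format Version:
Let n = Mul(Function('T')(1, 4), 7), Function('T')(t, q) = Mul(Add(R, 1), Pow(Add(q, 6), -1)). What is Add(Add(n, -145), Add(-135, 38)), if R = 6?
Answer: Rational(-2371, 10) ≈ -237.10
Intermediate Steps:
Function('T')(t, q) = Mul(7, Pow(Add(6, q), -1)) (Function('T')(t, q) = Mul(Add(6, 1), Pow(Add(q, 6), -1)) = Mul(7, Pow(Add(6, q), -1)))
n = Rational(49, 10) (n = Mul(Mul(7, Pow(Add(6, 4), -1)), 7) = Mul(Mul(7, Pow(10, -1)), 7) = Mul(Mul(7, Rational(1, 10)), 7) = Mul(Rational(7, 10), 7) = Rational(49, 10) ≈ 4.9000)
Add(Add(n, -145), Add(-135, 38)) = Add(Add(Rational(49, 10), -145), Add(-135, 38)) = Add(Rational(-1401, 10), -97) = Rational(-2371, 10)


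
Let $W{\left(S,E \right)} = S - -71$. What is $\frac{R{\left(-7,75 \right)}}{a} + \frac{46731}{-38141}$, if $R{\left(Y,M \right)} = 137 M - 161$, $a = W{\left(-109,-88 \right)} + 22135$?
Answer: $- \frac{646856833}{842801677} \approx -0.76751$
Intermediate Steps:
$W{\left(S,E \right)} = 71 + S$ ($W{\left(S,E \right)} = S + 71 = 71 + S$)
$a = 22097$ ($a = \left(71 - 109\right) + 22135 = -38 + 22135 = 22097$)
$R{\left(Y,M \right)} = -161 + 137 M$ ($R{\left(Y,M \right)} = 137 M - 161 = -161 + 137 M$)
$\frac{R{\left(-7,75 \right)}}{a} + \frac{46731}{-38141} = \frac{-161 + 137 \cdot 75}{22097} + \frac{46731}{-38141} = \left(-161 + 10275\right) \frac{1}{22097} + 46731 \left(- \frac{1}{38141}\right) = 10114 \cdot \frac{1}{22097} - \frac{46731}{38141} = \frac{10114}{22097} - \frac{46731}{38141} = - \frac{646856833}{842801677}$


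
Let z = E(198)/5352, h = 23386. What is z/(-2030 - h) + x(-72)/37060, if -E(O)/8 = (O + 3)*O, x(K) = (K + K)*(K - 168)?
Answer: 545471389/583465228 ≈ 0.93488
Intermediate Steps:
x(K) = 2*K*(-168 + K) (x(K) = (2*K)*(-168 + K) = 2*K*(-168 + K))
E(O) = -8*O*(3 + O) (E(O) = -8*(O + 3)*O = -8*(3 + O)*O = -8*O*(3 + O))
z = -13266/223 (z = -8*198*(3 + 198)/5352 = -8*198*201*(1/5352) = -318384*1/5352 = -13266/223 ≈ -59.489)
z/(-2030 - h) + x(-72)/37060 = -13266/(223*(-2030 - 1*23386)) + (2*(-72)*(-168 - 72))/37060 = -13266/(223*(-2030 - 23386)) + (2*(-72)*(-240))*(1/37060) = -13266/223/(-25416) + 34560*(1/37060) = -13266/223*(-1/25416) + 1728/1853 = 737/314876 + 1728/1853 = 545471389/583465228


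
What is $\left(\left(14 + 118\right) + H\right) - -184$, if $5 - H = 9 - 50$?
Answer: $362$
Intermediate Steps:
$H = 46$ ($H = 5 - \left(9 - 50\right) = 5 - -41 = 5 + 41 = 46$)
$\left(\left(14 + 118\right) + H\right) - -184 = \left(\left(14 + 118\right) + 46\right) - -184 = \left(132 + 46\right) + 184 = 178 + 184 = 362$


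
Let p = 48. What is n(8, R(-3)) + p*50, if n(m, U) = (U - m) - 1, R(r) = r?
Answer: 2388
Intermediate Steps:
n(m, U) = -1 + U - m
n(8, R(-3)) + p*50 = (-1 - 3 - 1*8) + 48*50 = (-1 - 3 - 8) + 2400 = -12 + 2400 = 2388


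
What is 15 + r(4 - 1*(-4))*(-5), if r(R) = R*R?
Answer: -305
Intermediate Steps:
r(R) = R²
15 + r(4 - 1*(-4))*(-5) = 15 + (4 - 1*(-4))²*(-5) = 15 + (4 + 4)²*(-5) = 15 + 8²*(-5) = 15 + 64*(-5) = 15 - 320 = -305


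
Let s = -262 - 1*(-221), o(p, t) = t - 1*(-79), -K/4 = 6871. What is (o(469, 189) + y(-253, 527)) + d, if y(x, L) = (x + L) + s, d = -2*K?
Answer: 55469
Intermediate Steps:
K = -27484 (K = -4*6871 = -27484)
o(p, t) = 79 + t (o(p, t) = t + 79 = 79 + t)
s = -41 (s = -262 + 221 = -41)
d = 54968 (d = -2*(-27484) = 54968)
y(x, L) = -41 + L + x (y(x, L) = (x + L) - 41 = (L + x) - 41 = -41 + L + x)
(o(469, 189) + y(-253, 527)) + d = ((79 + 189) + (-41 + 527 - 253)) + 54968 = (268 + 233) + 54968 = 501 + 54968 = 55469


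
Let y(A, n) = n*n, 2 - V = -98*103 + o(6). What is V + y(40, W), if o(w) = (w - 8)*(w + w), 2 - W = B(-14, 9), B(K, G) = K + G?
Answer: 10169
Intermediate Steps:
B(K, G) = G + K
W = 7 (W = 2 - (9 - 14) = 2 - 1*(-5) = 2 + 5 = 7)
o(w) = 2*w*(-8 + w) (o(w) = (-8 + w)*(2*w) = 2*w*(-8 + w))
V = 10120 (V = 2 - (-98*103 + 2*6*(-8 + 6)) = 2 - (-10094 + 2*6*(-2)) = 2 - (-10094 - 24) = 2 - 1*(-10118) = 2 + 10118 = 10120)
y(A, n) = n²
V + y(40, W) = 10120 + 7² = 10120 + 49 = 10169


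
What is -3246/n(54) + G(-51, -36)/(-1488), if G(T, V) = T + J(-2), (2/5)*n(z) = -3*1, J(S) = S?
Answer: 3220297/7440 ≈ 432.84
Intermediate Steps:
n(z) = -15/2 (n(z) = 5*(-3*1)/2 = (5/2)*(-3) = -15/2)
G(T, V) = -2 + T (G(T, V) = T - 2 = -2 + T)
-3246/n(54) + G(-51, -36)/(-1488) = -3246/(-15/2) + (-2 - 51)/(-1488) = -3246*(-2/15) - 53*(-1/1488) = 2164/5 + 53/1488 = 3220297/7440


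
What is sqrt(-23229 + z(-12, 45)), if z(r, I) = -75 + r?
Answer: 2*I*sqrt(5829) ≈ 152.7*I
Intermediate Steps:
sqrt(-23229 + z(-12, 45)) = sqrt(-23229 + (-75 - 12)) = sqrt(-23229 - 87) = sqrt(-23316) = 2*I*sqrt(5829)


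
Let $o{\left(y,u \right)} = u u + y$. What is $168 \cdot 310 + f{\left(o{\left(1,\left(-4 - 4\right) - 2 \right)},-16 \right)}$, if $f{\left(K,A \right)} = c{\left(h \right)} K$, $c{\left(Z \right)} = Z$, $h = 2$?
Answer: $52282$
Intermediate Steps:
$o{\left(y,u \right)} = y + u^{2}$ ($o{\left(y,u \right)} = u^{2} + y = y + u^{2}$)
$f{\left(K,A \right)} = 2 K$
$168 \cdot 310 + f{\left(o{\left(1,\left(-4 - 4\right) - 2 \right)},-16 \right)} = 168 \cdot 310 + 2 \left(1 + \left(\left(-4 - 4\right) - 2\right)^{2}\right) = 52080 + 2 \left(1 + \left(-8 - 2\right)^{2}\right) = 52080 + 2 \left(1 + \left(-10\right)^{2}\right) = 52080 + 2 \left(1 + 100\right) = 52080 + 2 \cdot 101 = 52080 + 202 = 52282$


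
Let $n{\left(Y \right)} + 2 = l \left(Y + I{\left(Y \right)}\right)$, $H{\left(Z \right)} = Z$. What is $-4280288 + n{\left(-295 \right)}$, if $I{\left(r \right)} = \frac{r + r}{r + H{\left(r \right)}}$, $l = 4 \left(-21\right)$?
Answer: $-4255594$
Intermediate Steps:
$l = -84$
$I{\left(r \right)} = 1$ ($I{\left(r \right)} = \frac{r + r}{r + r} = \frac{2 r}{2 r} = 2 r \frac{1}{2 r} = 1$)
$n{\left(Y \right)} = -86 - 84 Y$ ($n{\left(Y \right)} = -2 - 84 \left(Y + 1\right) = -2 - 84 \left(1 + Y\right) = -2 - \left(84 + 84 Y\right) = -86 - 84 Y$)
$-4280288 + n{\left(-295 \right)} = -4280288 - -24694 = -4280288 + \left(-86 + 24780\right) = -4280288 + 24694 = -4255594$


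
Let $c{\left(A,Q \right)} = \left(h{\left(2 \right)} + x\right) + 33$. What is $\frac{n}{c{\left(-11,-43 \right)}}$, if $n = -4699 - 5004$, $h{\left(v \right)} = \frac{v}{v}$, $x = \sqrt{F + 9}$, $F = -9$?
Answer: $- \frac{9703}{34} \approx -285.38$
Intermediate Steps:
$x = 0$ ($x = \sqrt{-9 + 9} = \sqrt{0} = 0$)
$h{\left(v \right)} = 1$
$n = -9703$ ($n = -4699 - 5004 = -9703$)
$c{\left(A,Q \right)} = 34$ ($c{\left(A,Q \right)} = \left(1 + 0\right) + 33 = 1 + 33 = 34$)
$\frac{n}{c{\left(-11,-43 \right)}} = - \frac{9703}{34}$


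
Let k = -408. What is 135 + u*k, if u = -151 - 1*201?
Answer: 143751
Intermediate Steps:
u = -352 (u = -151 - 201 = -352)
135 + u*k = 135 - 352*(-408) = 135 + 143616 = 143751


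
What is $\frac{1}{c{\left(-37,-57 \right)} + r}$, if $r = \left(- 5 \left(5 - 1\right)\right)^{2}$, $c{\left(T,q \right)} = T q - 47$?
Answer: $\frac{1}{2462} \approx 0.00040617$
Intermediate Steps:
$c{\left(T,q \right)} = -47 + T q$
$r = 400$ ($r = \left(\left(-5\right) 4\right)^{2} = \left(-20\right)^{2} = 400$)
$\frac{1}{c{\left(-37,-57 \right)} + r} = \frac{1}{\left(-47 - -2109\right) + 400} = \frac{1}{\left(-47 + 2109\right) + 400} = \frac{1}{2062 + 400} = \frac{1}{2462}$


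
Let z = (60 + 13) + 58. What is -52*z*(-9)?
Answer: 61308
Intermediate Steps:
z = 131 (z = 73 + 58 = 131)
-52*z*(-9) = -52*131*(-9) = -6812*(-9) = 61308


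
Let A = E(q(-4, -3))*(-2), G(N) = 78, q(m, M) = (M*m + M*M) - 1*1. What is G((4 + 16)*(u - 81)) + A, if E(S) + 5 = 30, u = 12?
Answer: 28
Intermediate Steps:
q(m, M) = -1 + M**2 + M*m (q(m, M) = (M*m + M**2) - 1 = (M**2 + M*m) - 1 = -1 + M**2 + M*m)
E(S) = 25 (E(S) = -5 + 30 = 25)
A = -50 (A = 25*(-2) = -50)
G((4 + 16)*(u - 81)) + A = 78 - 50 = 28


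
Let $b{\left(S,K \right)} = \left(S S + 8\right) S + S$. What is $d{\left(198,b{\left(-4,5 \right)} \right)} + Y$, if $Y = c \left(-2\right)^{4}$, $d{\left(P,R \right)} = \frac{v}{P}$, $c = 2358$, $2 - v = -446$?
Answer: $\frac{3735296}{99} \approx 37730.0$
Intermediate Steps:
$v = 448$ ($v = 2 - -446 = 2 + 446 = 448$)
$b{\left(S,K \right)} = S + S \left(8 + S^{2}\right)$ ($b{\left(S,K \right)} = \left(S^{2} + 8\right) S + S = \left(8 + S^{2}\right) S + S = S \left(8 + S^{2}\right) + S = S + S \left(8 + S^{2}\right)$)
$d{\left(P,R \right)} = \frac{448}{P}$
$Y = 37728$ ($Y = 2358 \left(-2\right)^{4} = 2358 \cdot 16 = 37728$)
$d{\left(198,b{\left(-4,5 \right)} \right)} + Y = \frac{448}{198} + 37728 = 448 \cdot \frac{1}{198} + 37728 = \frac{224}{99} + 37728 = \frac{3735296}{99}$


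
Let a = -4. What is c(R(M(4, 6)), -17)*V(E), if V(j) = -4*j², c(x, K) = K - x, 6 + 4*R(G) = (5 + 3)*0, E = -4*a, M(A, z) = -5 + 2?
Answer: 15872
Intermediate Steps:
M(A, z) = -3
E = 16 (E = -4*(-4) = 16)
R(G) = -3/2 (R(G) = -3/2 + ((5 + 3)*0)/4 = -3/2 + (8*0)/4 = -3/2 + (¼)*0 = -3/2 + 0 = -3/2)
c(R(M(4, 6)), -17)*V(E) = (-17 - 1*(-3/2))*(-4*16²) = (-17 + 3/2)*(-4*256) = -31/2*(-1024) = 15872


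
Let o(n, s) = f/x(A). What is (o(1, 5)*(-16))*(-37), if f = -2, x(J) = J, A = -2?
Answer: 592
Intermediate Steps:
o(n, s) = 1 (o(n, s) = -2/(-2) = -2*(-½) = 1)
(o(1, 5)*(-16))*(-37) = (1*(-16))*(-37) = -16*(-37) = 592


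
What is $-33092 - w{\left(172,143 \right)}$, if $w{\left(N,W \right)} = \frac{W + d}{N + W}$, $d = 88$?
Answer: $- \frac{496391}{15} \approx -33093.0$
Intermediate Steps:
$w{\left(N,W \right)} = \frac{88 + W}{N + W}$ ($w{\left(N,W \right)} = \frac{W + 88}{N + W} = \frac{88 + W}{N + W}$)
$-33092 - w{\left(172,143 \right)} = -33092 - \frac{88 + 143}{172 + 143} = -33092 - \frac{1}{315} \cdot 231 = -33092 - \frac{11}{15} = - \frac{496391}{15}$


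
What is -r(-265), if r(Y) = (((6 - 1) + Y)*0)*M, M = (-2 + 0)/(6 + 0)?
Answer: 0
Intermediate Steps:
M = -⅓ (M = -2/6 = -2*⅙ = -⅓ ≈ -0.33333)
r(Y) = 0 (r(Y) = (((6 - 1) + Y)*0)*(-⅓) = ((5 + Y)*0)*(-⅓) = 0*(-⅓) = 0)
-r(-265) = -1*0 = 0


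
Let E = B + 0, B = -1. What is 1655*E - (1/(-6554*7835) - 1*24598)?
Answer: 1178136586371/51350590 ≈ 22943.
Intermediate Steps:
E = -1 (E = -1 + 0 = -1)
1655*E - (1/(-6554*7835) - 1*24598) = 1655*(-1) - (1/(-6554*7835) - 1*24598) = -1655 - (-1/6554*1/7835 - 24598) = -1655 - (-1/51350590 - 24598) = -1655 - 1*(-1263121812821/51350590) = -1655 + 1263121812821/51350590 = 1178136586371/51350590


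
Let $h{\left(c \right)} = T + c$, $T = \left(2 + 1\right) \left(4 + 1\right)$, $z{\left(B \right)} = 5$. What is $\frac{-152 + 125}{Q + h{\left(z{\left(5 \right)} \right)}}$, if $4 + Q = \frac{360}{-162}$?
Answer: $- \frac{243}{124} \approx -1.9597$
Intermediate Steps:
$T = 15$ ($T = 3 \cdot 5 = 15$)
$Q = - \frac{56}{9}$ ($Q = -4 + \frac{360}{-162} = -4 + 360 \left(- \frac{1}{162}\right) = -4 - \frac{20}{9} = - \frac{56}{9} \approx -6.2222$)
$h{\left(c \right)} = 15 + c$
$\frac{-152 + 125}{Q + h{\left(z{\left(5 \right)} \right)}} = \frac{-152 + 125}{- \frac{56}{9} + \left(15 + 5\right)} = - \frac{27}{- \frac{56}{9} + 20} = - \frac{27}{\frac{124}{9}} = \left(-27\right) \frac{9}{124} = - \frac{243}{124}$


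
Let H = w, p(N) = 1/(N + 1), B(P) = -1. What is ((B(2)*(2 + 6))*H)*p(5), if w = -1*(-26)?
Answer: -104/3 ≈ -34.667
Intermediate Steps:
w = 26
p(N) = 1/(1 + N)
H = 26
((B(2)*(2 + 6))*H)*p(5) = (-(2 + 6)*26)/(1 + 5) = (-1*8*26)/6 = -8*26*(⅙) = -208*⅙ = -104/3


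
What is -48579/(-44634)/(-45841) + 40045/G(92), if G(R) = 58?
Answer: 6827896497179/9889324771 ≈ 690.43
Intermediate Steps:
-48579/(-44634)/(-45841) + 40045/G(92) = -48579/(-44634)/(-45841) + 40045/58 = -48579*(-1/44634)*(-1/45841) + 40045*(1/58) = (16193/14878)*(-1/45841) + 40045/58 = -16193/682022398 + 40045/58 = 6827896497179/9889324771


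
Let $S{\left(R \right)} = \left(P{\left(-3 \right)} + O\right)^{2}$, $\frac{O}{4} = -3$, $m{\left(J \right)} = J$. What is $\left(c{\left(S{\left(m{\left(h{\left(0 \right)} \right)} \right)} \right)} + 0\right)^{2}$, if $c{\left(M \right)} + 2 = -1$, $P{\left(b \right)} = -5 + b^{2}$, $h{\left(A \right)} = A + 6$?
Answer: $9$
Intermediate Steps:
$h{\left(A \right)} = 6 + A$
$O = -12$ ($O = 4 \left(-3\right) = -12$)
$S{\left(R \right)} = 64$ ($S{\left(R \right)} = \left(\left(-5 + \left(-3\right)^{2}\right) - 12\right)^{2} = \left(\left(-5 + 9\right) - 12\right)^{2} = \left(4 - 12\right)^{2} = \left(-8\right)^{2} = 64$)
$c{\left(M \right)} = -3$ ($c{\left(M \right)} = -2 - 1 = -3$)
$\left(c{\left(S{\left(m{\left(h{\left(0 \right)} \right)} \right)} \right)} + 0\right)^{2} = \left(-3 + 0\right)^{2} = \left(-3\right)^{2} = 9$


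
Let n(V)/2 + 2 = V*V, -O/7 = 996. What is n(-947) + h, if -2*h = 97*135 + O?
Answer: 3581105/2 ≈ 1.7906e+6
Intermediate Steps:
O = -6972 (O = -7*996 = -6972)
h = -6123/2 (h = -(97*135 - 6972)/2 = -(13095 - 6972)/2 = -½*6123 = -6123/2 ≈ -3061.5)
n(V) = -4 + 2*V² (n(V) = -4 + 2*(V*V) = -4 + 2*V²)
n(-947) + h = (-4 + 2*(-947)²) - 6123/2 = (-4 + 2*896809) - 6123/2 = (-4 + 1793618) - 6123/2 = 1793614 - 6123/2 = 3581105/2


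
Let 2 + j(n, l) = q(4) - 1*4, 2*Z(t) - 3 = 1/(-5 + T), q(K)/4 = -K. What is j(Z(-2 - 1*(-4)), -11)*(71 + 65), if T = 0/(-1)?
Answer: -2992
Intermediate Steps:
q(K) = -4*K (q(K) = 4*(-K) = -4*K)
T = 0 (T = 0*(-1) = 0)
Z(t) = 7/5 (Z(t) = 3/2 + 1/(2*(-5 + 0)) = 3/2 + (1/2)/(-5) = 3/2 + (1/2)*(-1/5) = 3/2 - 1/10 = 7/5)
j(n, l) = -22 (j(n, l) = -2 + (-4*4 - 1*4) = -2 + (-16 - 4) = -2 - 20 = -22)
j(Z(-2 - 1*(-4)), -11)*(71 + 65) = -22*(71 + 65) = -22*136 = -2992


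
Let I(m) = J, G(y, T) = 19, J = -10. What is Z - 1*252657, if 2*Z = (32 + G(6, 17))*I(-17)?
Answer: -252912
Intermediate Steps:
I(m) = -10
Z = -255 (Z = ((32 + 19)*(-10))/2 = (51*(-10))/2 = (½)*(-510) = -255)
Z - 1*252657 = -255 - 1*252657 = -255 - 252657 = -252912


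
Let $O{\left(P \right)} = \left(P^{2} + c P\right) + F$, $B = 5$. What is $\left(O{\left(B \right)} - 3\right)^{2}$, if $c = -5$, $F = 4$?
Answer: $1$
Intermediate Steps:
$O{\left(P \right)} = 4 + P^{2} - 5 P$ ($O{\left(P \right)} = \left(P^{2} - 5 P\right) + 4 = 4 + P^{2} - 5 P$)
$\left(O{\left(B \right)} - 3\right)^{2} = \left(\left(4 + 5^{2} - 25\right) - 3\right)^{2} = \left(\left(4 + 25 - 25\right) - 3\right)^{2} = \left(4 - 3\right)^{2} = 1^{2} = 1$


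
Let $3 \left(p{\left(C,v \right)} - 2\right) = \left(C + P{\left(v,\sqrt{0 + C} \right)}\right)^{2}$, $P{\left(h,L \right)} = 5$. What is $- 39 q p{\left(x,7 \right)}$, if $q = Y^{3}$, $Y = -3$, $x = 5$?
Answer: $37206$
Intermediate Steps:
$q = -27$ ($q = \left(-3\right)^{3} = -27$)
$p{\left(C,v \right)} = 2 + \frac{\left(5 + C\right)^{2}}{3}$ ($p{\left(C,v \right)} = 2 + \frac{\left(C + 5\right)^{2}}{3} = 2 + \frac{\left(5 + C\right)^{2}}{3}$)
$- 39 q p{\left(x,7 \right)} = \left(-39\right) \left(-27\right) \left(2 + \frac{\left(5 + 5\right)^{2}}{3}\right) = 1053 \left(2 + \frac{10^{2}}{3}\right) = 1053 \left(2 + \frac{1}{3} \cdot 100\right) = 1053 \left(2 + \frac{100}{3}\right) = 1053 \cdot \frac{106}{3} = 37206$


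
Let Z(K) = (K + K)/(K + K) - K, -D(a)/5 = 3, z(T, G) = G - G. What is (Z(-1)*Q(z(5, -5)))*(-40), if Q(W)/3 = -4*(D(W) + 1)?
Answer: -13440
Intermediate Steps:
z(T, G) = 0
D(a) = -15 (D(a) = -5*3 = -15)
Z(K) = 1 - K (Z(K) = (2*K)/((2*K)) - K = (2*K)*(1/(2*K)) - K = 1 - K)
Q(W) = 168 (Q(W) = 3*(-4*(-15 + 1)) = 3*(-4*(-14)) = 3*56 = 168)
(Z(-1)*Q(z(5, -5)))*(-40) = ((1 - 1*(-1))*168)*(-40) = ((1 + 1)*168)*(-40) = (2*168)*(-40) = 336*(-40) = -13440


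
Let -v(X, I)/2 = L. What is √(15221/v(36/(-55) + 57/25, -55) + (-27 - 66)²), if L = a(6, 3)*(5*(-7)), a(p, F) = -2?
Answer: √41847365/70 ≈ 92.414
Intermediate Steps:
L = 70 (L = -10*(-7) = -2*(-35) = 70)
v(X, I) = -140 (v(X, I) = -2*70 = -140)
√(15221/v(36/(-55) + 57/25, -55) + (-27 - 66)²) = √(15221/(-140) + (-27 - 66)²) = √(15221*(-1/140) + (-93)²) = √(-15221/140 + 8649) = √(1195639/140) = √41847365/70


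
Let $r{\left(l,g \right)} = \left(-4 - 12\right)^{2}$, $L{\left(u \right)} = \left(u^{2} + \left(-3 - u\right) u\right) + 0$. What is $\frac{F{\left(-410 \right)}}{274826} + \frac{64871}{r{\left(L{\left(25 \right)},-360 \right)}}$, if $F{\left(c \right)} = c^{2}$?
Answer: $\frac{8935635523}{35177728} \approx 254.01$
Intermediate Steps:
$L{\left(u \right)} = u^{2} + u \left(-3 - u\right)$ ($L{\left(u \right)} = \left(u^{2} + u \left(-3 - u\right)\right) + 0 = u^{2} + u \left(-3 - u\right)$)
$r{\left(l,g \right)} = 256$ ($r{\left(l,g \right)} = \left(-16\right)^{2} = 256$)
$\frac{F{\left(-410 \right)}}{274826} + \frac{64871}{r{\left(L{\left(25 \right)},-360 \right)}} = \frac{\left(-410\right)^{2}}{274826} + \frac{64871}{256} = 168100 \cdot \frac{1}{274826} + 64871 \cdot \frac{1}{256} = \frac{84050}{137413} + \frac{64871}{256} = \frac{8935635523}{35177728}$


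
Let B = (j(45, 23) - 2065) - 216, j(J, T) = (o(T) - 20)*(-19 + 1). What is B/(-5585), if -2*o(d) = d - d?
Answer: 1921/5585 ≈ 0.34396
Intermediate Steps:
o(d) = 0 (o(d) = -(d - d)/2 = -1/2*0 = 0)
j(J, T) = 360 (j(J, T) = (0 - 20)*(-19 + 1) = -20*(-18) = 360)
B = -1921 (B = (360 - 2065) - 216 = -1705 - 216 = -1921)
B/(-5585) = -1921/(-5585) = -1921*(-1/5585) = 1921/5585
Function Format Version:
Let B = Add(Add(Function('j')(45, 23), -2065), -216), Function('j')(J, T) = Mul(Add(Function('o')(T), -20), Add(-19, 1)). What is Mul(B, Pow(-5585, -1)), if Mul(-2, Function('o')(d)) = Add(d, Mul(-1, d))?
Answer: Rational(1921, 5585) ≈ 0.34396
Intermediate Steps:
Function('o')(d) = 0 (Function('o')(d) = Mul(Rational(-1, 2), Add(d, Mul(-1, d))) = Mul(Rational(-1, 2), 0) = 0)
Function('j')(J, T) = 360 (Function('j')(J, T) = Mul(Add(0, -20), Add(-19, 1)) = Mul(-20, -18) = 360)
B = -1921 (B = Add(Add(360, -2065), -216) = Add(-1705, -216) = -1921)
Mul(B, Pow(-5585, -1)) = Mul(-1921, Pow(-5585, -1)) = Mul(-1921, Rational(-1, 5585)) = Rational(1921, 5585)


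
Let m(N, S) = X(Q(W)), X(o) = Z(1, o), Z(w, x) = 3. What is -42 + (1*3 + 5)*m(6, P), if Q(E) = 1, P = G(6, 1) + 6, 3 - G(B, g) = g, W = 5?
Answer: -18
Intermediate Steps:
G(B, g) = 3 - g
P = 8 (P = (3 - 1*1) + 6 = (3 - 1) + 6 = 2 + 6 = 8)
X(o) = 3
m(N, S) = 3
-42 + (1*3 + 5)*m(6, P) = -42 + (1*3 + 5)*3 = -42 + (3 + 5)*3 = -42 + 8*3 = -42 + 24 = -18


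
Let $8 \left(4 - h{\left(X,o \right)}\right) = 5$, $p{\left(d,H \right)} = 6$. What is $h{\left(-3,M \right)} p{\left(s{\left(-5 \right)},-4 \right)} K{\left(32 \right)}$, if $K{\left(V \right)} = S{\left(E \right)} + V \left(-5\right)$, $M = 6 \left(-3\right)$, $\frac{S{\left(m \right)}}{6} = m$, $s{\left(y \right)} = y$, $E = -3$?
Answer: $- \frac{7209}{2} \approx -3604.5$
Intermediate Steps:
$S{\left(m \right)} = 6 m$
$M = -18$
$K{\left(V \right)} = -18 - 5 V$ ($K{\left(V \right)} = 6 \left(-3\right) + V \left(-5\right) = -18 - 5 V$)
$h{\left(X,o \right)} = \frac{27}{8}$ ($h{\left(X,o \right)} = 4 - \frac{5}{8} = \frac{27}{8}$)
$h{\left(-3,M \right)} p{\left(s{\left(-5 \right)},-4 \right)} K{\left(32 \right)} = \frac{27}{8} \cdot 6 \left(-18 - 160\right) = \frac{81 \left(-18 - 160\right)}{4} = \frac{81}{4} \left(-178\right) = - \frac{7209}{2}$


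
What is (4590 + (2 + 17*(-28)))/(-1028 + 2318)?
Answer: 686/215 ≈ 3.1907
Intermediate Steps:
(4590 + (2 + 17*(-28)))/(-1028 + 2318) = (4590 + (2 - 476))/1290 = (4590 - 474)*(1/1290) = 4116*(1/1290) = 686/215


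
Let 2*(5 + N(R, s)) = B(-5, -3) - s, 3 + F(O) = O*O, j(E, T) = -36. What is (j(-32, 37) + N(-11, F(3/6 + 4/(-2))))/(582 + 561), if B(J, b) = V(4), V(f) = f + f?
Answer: -293/9144 ≈ -0.032043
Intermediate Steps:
V(f) = 2*f
B(J, b) = 8 (B(J, b) = 2*4 = 8)
F(O) = -3 + O**2 (F(O) = -3 + O*O = -3 + O**2)
N(R, s) = -1 - s/2 (N(R, s) = -5 + (8 - s)/2 = -5 + (4 - s/2) = -1 - s/2)
(j(-32, 37) + N(-11, F(3/6 + 4/(-2))))/(582 + 561) = (-36 + (-1 - (-3 + (3/6 + 4/(-2))**2)/2))/(582 + 561) = (-36 + (-1 - (-3 + (3*(1/6) + 4*(-1/2))**2)/2))/1143 = (-36 + (-1 - (-3 + (1/2 - 2)**2)/2))*(1/1143) = (-36 + (-1 - (-3 + (-3/2)**2)/2))*(1/1143) = (-36 + (-1 - (-3 + 9/4)/2))*(1/1143) = (-36 + (-1 - 1/2*(-3/4)))*(1/1143) = (-36 + (-1 + 3/8))*(1/1143) = (-36 - 5/8)*(1/1143) = -293/8*1/1143 = -293/9144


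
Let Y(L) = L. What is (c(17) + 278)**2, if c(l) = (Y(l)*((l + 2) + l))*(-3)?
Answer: 2427364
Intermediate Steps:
c(l) = -3*l*(2 + 2*l) (c(l) = (l*((l + 2) + l))*(-3) = (l*((2 + l) + l))*(-3) = (l*(2 + 2*l))*(-3) = -3*l*(2 + 2*l))
(c(17) + 278)**2 = (-6*17*(1 + 17) + 278)**2 = (-6*17*18 + 278)**2 = (-1836 + 278)**2 = (-1558)**2 = 2427364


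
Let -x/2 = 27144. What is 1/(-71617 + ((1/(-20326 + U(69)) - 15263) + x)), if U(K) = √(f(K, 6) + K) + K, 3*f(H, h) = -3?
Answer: -57927721466065/8177540586781104097 + 2*√17/8177540586781104097 ≈ -7.0838e-6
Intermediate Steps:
x = -54288 (x = -2*27144 = -54288)
f(H, h) = -1 (f(H, h) = (⅓)*(-3) = -1)
U(K) = K + √(-1 + K) (U(K) = √(-1 + K) + K = K + √(-1 + K))
1/(-71617 + ((1/(-20326 + U(69)) - 15263) + x)) = 1/(-71617 + ((1/(-20326 + (69 + √(-1 + 69))) - 15263) - 54288)) = 1/(-71617 + ((1/(-20326 + (69 + √68)) - 15263) - 54288)) = 1/(-71617 + ((1/(-20326 + (69 + 2*√17)) - 15263) - 54288)) = 1/(-71617 + ((1/(-20257 + 2*√17) - 15263) - 54288)) = 1/(-71617 + ((-15263 + 1/(-20257 + 2*√17)) - 54288)) = 1/(-71617 + (-69551 + 1/(-20257 + 2*√17))) = 1/(-141168 + 1/(-20257 + 2*√17))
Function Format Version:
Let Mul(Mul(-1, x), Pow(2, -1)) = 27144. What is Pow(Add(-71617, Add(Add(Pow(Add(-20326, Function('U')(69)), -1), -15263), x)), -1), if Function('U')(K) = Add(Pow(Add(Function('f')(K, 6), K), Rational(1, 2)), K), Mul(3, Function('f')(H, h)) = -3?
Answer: Add(Rational(-57927721466065, 8177540586781104097), Mul(Rational(2, 8177540586781104097), Pow(17, Rational(1, 2)))) ≈ -7.0838e-6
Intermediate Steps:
x = -54288 (x = Mul(-2, 27144) = -54288)
Function('f')(H, h) = -1 (Function('f')(H, h) = Mul(Rational(1, 3), -3) = -1)
Function('U')(K) = Add(K, Pow(Add(-1, K), Rational(1, 2))) (Function('U')(K) = Add(Pow(Add(-1, K), Rational(1, 2)), K) = Add(K, Pow(Add(-1, K), Rational(1, 2))))
Pow(Add(-71617, Add(Add(Pow(Add(-20326, Function('U')(69)), -1), -15263), x)), -1) = Pow(Add(-71617, Add(Add(Pow(Add(-20326, Add(69, Pow(Add(-1, 69), Rational(1, 2)))), -1), -15263), -54288)), -1) = Pow(Add(-71617, Add(Add(Pow(Add(-20326, Add(69, Pow(68, Rational(1, 2)))), -1), -15263), -54288)), -1) = Pow(Add(-71617, Add(Add(Pow(Add(-20326, Add(69, Mul(2, Pow(17, Rational(1, 2))))), -1), -15263), -54288)), -1) = Pow(Add(-71617, Add(Add(Pow(Add(-20257, Mul(2, Pow(17, Rational(1, 2)))), -1), -15263), -54288)), -1) = Pow(Add(-71617, Add(Add(-15263, Pow(Add(-20257, Mul(2, Pow(17, Rational(1, 2)))), -1)), -54288)), -1) = Pow(Add(-71617, Add(-69551, Pow(Add(-20257, Mul(2, Pow(17, Rational(1, 2)))), -1))), -1) = Pow(Add(-141168, Pow(Add(-20257, Mul(2, Pow(17, Rational(1, 2)))), -1)), -1)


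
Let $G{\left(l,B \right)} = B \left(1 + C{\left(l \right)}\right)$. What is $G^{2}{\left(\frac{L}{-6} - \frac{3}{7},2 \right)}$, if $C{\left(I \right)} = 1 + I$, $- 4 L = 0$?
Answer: $\frac{484}{49} \approx 9.8775$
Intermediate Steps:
$L = 0$ ($L = \left(- \frac{1}{4}\right) 0 = 0$)
$G{\left(l,B \right)} = B \left(2 + l\right)$ ($G{\left(l,B \right)} = B \left(1 + \left(1 + l\right)\right) = B \left(2 + l\right)$)
$G^{2}{\left(\frac{L}{-6} - \frac{3}{7},2 \right)} = \left(2 \left(2 + \left(\frac{0}{-6} - \frac{3}{7}\right)\right)\right)^{2} = \left(2 \left(2 + \left(0 \left(- \frac{1}{6}\right) - \frac{3}{7}\right)\right)\right)^{2} = \left(2 \left(2 + \left(0 - \frac{3}{7}\right)\right)\right)^{2} = \left(2 \left(2 - \frac{3}{7}\right)\right)^{2} = \left(2 \cdot \frac{11}{7}\right)^{2} = \left(\frac{22}{7}\right)^{2} = \frac{484}{49}$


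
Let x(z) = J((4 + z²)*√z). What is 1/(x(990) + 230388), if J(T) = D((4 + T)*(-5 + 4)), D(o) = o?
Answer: -1309/5403095088184 - 367539*√110/118868091940048 ≈ -3.2671e-8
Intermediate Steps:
J(T) = -4 - T (J(T) = (4 + T)*(-5 + 4) = (4 + T)*(-1) = -4 - T)
x(z) = -4 - √z*(4 + z²) (x(z) = -4 - (4 + z²)*√z = -4 - √z*(4 + z²))
1/(x(990) + 230388) = 1/((-4 - √990*(4 + 990²)) + 230388) = 1/((-4 - 3*√110*(4 + 980100)) + 230388) = 1/((-4 - 1*3*√110*980104) + 230388) = 1/((-4 - 2940312*√110) + 230388) = 1/(230384 - 2940312*√110)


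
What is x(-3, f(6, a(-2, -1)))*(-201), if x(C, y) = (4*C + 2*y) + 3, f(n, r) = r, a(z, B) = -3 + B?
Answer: 3417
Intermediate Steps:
x(C, y) = 3 + 2*y + 4*C (x(C, y) = (2*y + 4*C) + 3 = 3 + 2*y + 4*C)
x(-3, f(6, a(-2, -1)))*(-201) = (3 + 2*(-3 - 1) + 4*(-3))*(-201) = (3 + 2*(-4) - 12)*(-201) = (3 - 8 - 12)*(-201) = -17*(-201) = 3417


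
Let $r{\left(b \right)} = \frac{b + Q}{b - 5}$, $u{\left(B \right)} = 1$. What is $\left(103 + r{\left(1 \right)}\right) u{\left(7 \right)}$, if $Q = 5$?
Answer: $\frac{203}{2} \approx 101.5$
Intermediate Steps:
$r{\left(b \right)} = \frac{5 + b}{-5 + b}$ ($r{\left(b \right)} = \frac{b + 5}{b - 5} = \frac{5 + b}{-5 + b}$)
$\left(103 + r{\left(1 \right)}\right) u{\left(7 \right)} = \left(103 + \frac{5 + 1}{-5 + 1}\right) 1 = \left(103 + \frac{1}{-4} \cdot 6\right) 1 = \left(103 - \frac{3}{2}\right) 1 = \frac{203}{2} \cdot 1 = \frac{203}{2}$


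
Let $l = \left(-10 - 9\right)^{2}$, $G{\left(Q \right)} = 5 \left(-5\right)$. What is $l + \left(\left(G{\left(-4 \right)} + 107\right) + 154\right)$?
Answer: $597$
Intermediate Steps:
$G{\left(Q \right)} = -25$
$l = 361$ ($l = \left(-19\right)^{2} = 361$)
$l + \left(\left(G{\left(-4 \right)} + 107\right) + 154\right) = 361 + \left(\left(-25 + 107\right) + 154\right) = 361 + \left(82 + 154\right) = 361 + 236 = 597$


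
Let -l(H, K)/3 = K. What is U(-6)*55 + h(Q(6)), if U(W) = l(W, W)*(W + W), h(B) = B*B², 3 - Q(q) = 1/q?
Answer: -2561167/216 ≈ -11857.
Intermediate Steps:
l(H, K) = -3*K
Q(q) = 3 - 1/q
h(B) = B³
U(W) = -6*W² (U(W) = (-3*W)*(W + W) = (-3*W)*(2*W) = -6*W²)
U(-6)*55 + h(Q(6)) = -6*(-6)²*55 + (3 - 1/6)³ = -6*36*55 + (3 - 1*⅙)³ = -216*55 + (3 - ⅙)³ = -11880 + (17/6)³ = -11880 + 4913/216 = -2561167/216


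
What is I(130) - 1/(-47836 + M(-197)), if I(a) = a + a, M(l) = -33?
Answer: 12445941/47869 ≈ 260.00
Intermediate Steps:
I(a) = 2*a
I(130) - 1/(-47836 + M(-197)) = 2*130 - 1/(-47836 - 33) = 260 - 1/(-47869) = 260 - 1*(-1/47869) = 260 + 1/47869 = 12445941/47869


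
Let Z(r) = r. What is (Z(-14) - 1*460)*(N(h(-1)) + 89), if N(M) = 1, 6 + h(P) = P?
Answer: -42660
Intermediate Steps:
h(P) = -6 + P
(Z(-14) - 1*460)*(N(h(-1)) + 89) = (-14 - 1*460)*(1 + 89) = (-14 - 460)*90 = -474*90 = -42660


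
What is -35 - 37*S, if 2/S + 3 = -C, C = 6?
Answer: -241/9 ≈ -26.778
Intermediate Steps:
S = -2/9 (S = 2/(-3 - 1*6) = 2/(-3 - 6) = 2/(-9) = 2*(-1/9) = -2/9 ≈ -0.22222)
-35 - 37*S = -35 - 37*(-2/9) = -35 + 74/9 = -241/9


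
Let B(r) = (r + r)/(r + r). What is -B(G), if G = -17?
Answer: -1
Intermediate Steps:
B(r) = 1 (B(r) = (2*r)/((2*r)) = (2*r)*(1/(2*r)) = 1)
-B(G) = -1*1 = -1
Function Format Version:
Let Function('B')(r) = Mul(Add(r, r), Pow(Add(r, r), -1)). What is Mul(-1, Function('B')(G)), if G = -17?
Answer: -1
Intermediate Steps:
Function('B')(r) = 1 (Function('B')(r) = Mul(Mul(2, r), Pow(Mul(2, r), -1)) = Mul(Mul(2, r), Mul(Rational(1, 2), Pow(r, -1))) = 1)
Mul(-1, Function('B')(G)) = Mul(-1, 1) = -1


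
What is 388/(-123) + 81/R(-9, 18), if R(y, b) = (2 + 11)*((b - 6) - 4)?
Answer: -30389/12792 ≈ -2.3756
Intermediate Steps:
R(y, b) = -130 + 13*b (R(y, b) = 13*((-6 + b) - 4) = 13*(-10 + b) = -130 + 13*b)
388/(-123) + 81/R(-9, 18) = 388/(-123) + 81/(-130 + 13*18) = 388*(-1/123) + 81/(-130 + 234) = -388/123 + 81/104 = -30389/12792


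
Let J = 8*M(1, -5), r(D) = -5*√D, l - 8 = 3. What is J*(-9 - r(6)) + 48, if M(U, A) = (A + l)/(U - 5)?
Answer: 156 - 60*√6 ≈ 9.0306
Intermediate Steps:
l = 11 (l = 8 + 3 = 11)
M(U, A) = (11 + A)/(-5 + U) (M(U, A) = (A + 11)/(U - 5) = (11 + A)/(-5 + U))
J = -12 (J = 8*((11 - 5)/(-5 + 1)) = 8*(6/(-4)) = 8*(-¼*6) = 8*(-3/2) = -12)
J*(-9 - r(6)) + 48 = -12*(-9 - (-5)*√6) + 48 = -12*(-9 + 5*√6) + 48 = (108 - 60*√6) + 48 = 156 - 60*√6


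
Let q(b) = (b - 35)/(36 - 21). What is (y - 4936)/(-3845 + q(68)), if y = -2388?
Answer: 18310/9607 ≈ 1.9059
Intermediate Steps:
q(b) = -7/3 + b/15 (q(b) = (-35 + b)/15 = (-35 + b)*(1/15) = -7/3 + b/15)
(y - 4936)/(-3845 + q(68)) = (-2388 - 4936)/(-3845 + (-7/3 + (1/15)*68)) = -7324/(-3845 + (-7/3 + 68/15)) = -7324/(-3845 + 11/5) = -7324/(-19214/5) = -7324*(-5/19214) = 18310/9607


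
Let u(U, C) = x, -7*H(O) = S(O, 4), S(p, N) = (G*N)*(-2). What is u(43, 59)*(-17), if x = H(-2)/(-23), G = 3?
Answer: 408/161 ≈ 2.5342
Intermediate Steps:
S(p, N) = -6*N (S(p, N) = (3*N)*(-2) = -6*N)
H(O) = 24/7 (H(O) = -(-6)*4/7 = -⅐*(-24) = 24/7)
x = -24/161 (x = (24/7)/(-23) = (24/7)*(-1/23) = -24/161 ≈ -0.14907)
u(U, C) = -24/161
u(43, 59)*(-17) = -24/161*(-17) = 408/161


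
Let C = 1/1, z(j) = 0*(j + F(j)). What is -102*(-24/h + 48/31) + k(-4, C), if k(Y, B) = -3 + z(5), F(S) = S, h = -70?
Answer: -212559/1085 ≈ -195.91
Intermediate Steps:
z(j) = 0 (z(j) = 0*(j + j) = 0*(2*j) = 0)
C = 1
k(Y, B) = -3 (k(Y, B) = -3 + 0 = -3)
-102*(-24/h + 48/31) + k(-4, C) = -102*(-24/(-70) + 48/31) - 3 = -102*(-24*(-1/70) + 48*(1/31)) - 3 = -102*(12/35 + 48/31) - 3 = -102*2052/1085 - 3 = -209304/1085 - 3 = -212559/1085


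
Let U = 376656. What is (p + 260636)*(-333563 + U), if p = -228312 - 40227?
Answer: -340563979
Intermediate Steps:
p = -268539
(p + 260636)*(-333563 + U) = (-268539 + 260636)*(-333563 + 376656) = -7903*43093 = -340563979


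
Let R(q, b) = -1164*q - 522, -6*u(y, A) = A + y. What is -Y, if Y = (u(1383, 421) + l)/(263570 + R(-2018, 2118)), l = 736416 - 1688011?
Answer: 2855687/7836000 ≈ 0.36443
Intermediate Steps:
l = -951595
u(y, A) = -A/6 - y/6 (u(y, A) = -(A + y)/6 = -A/6 - y/6)
R(q, b) = -522 - 1164*q
Y = -2855687/7836000 (Y = ((-⅙*421 - ⅙*1383) - 951595)/(263570 + (-522 - 1164*(-2018))) = ((-421/6 - 461/2) - 951595)/(263570 + (-522 + 2348952)) = (-902/3 - 951595)/(263570 + 2348430) = -2855687/3/2612000 = -2855687/3*1/2612000 = -2855687/7836000 ≈ -0.36443)
-Y = -1*(-2855687/7836000) = 2855687/7836000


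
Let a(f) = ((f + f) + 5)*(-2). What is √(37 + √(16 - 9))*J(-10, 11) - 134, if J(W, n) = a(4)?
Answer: -134 - 26*√(37 + √7) ≈ -297.71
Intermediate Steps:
a(f) = -10 - 4*f (a(f) = (2*f + 5)*(-2) = (5 + 2*f)*(-2) = -10 - 4*f)
J(W, n) = -26 (J(W, n) = -10 - 4*4 = -10 - 16 = -26)
√(37 + √(16 - 9))*J(-10, 11) - 134 = √(37 + √(16 - 9))*(-26) - 134 = √(37 + √7)*(-26) - 134 = -26*√(37 + √7) - 134 = -134 - 26*√(37 + √7)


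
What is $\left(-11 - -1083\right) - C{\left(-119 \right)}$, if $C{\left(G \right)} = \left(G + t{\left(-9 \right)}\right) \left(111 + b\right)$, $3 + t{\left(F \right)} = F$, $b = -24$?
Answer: $12469$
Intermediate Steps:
$t{\left(F \right)} = -3 + F$
$C{\left(G \right)} = -1044 + 87 G$ ($C{\left(G \right)} = \left(G - 12\right) \left(111 - 24\right) = \left(G - 12\right) 87 = \left(-12 + G\right) 87 = -1044 + 87 G$)
$\left(-11 - -1083\right) - C{\left(-119 \right)} = \left(-11 - -1083\right) - \left(-1044 + 87 \left(-119\right)\right) = \left(-11 + 1083\right) - \left(-1044 - 10353\right) = 1072 - -11397 = 1072 + 11397 = 12469$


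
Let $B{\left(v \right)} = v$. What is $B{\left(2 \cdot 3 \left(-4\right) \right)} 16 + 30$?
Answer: $-354$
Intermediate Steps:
$B{\left(2 \cdot 3 \left(-4\right) \right)} 16 + 30 = 2 \cdot 3 \left(-4\right) 16 + 30 = 6 \left(-4\right) 16 + 30 = \left(-24\right) 16 + 30 = -384 + 30 = -354$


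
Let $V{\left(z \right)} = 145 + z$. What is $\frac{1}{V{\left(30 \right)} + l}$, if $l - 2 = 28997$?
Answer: $\frac{1}{29174} \approx 3.4277 \cdot 10^{-5}$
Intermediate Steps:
$l = 28999$ ($l = 2 + 28997 = 28999$)
$\frac{1}{V{\left(30 \right)} + l} = \frac{1}{\left(145 + 30\right) + 28999} = \frac{1}{175 + 28999} = \frac{1}{29174}$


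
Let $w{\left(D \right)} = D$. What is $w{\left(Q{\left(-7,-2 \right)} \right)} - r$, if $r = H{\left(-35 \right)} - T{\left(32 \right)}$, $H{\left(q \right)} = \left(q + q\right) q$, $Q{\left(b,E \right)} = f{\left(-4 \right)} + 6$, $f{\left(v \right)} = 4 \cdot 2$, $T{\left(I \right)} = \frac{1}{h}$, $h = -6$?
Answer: $- \frac{14617}{6} \approx -2436.2$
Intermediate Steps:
$T{\left(I \right)} = - \frac{1}{6}$ ($T{\left(I \right)} = \frac{1}{-6} = - \frac{1}{6}$)
$f{\left(v \right)} = 8$
$Q{\left(b,E \right)} = 14$ ($Q{\left(b,E \right)} = 8 + 6 = 14$)
$H{\left(q \right)} = 2 q^{2}$ ($H{\left(q \right)} = 2 q q = 2 q^{2}$)
$r = \frac{14701}{6}$ ($r = 2 \left(-35\right)^{2} - - \frac{1}{6} = 2 \cdot 1225 + \frac{1}{6} = 2450 + \frac{1}{6} = \frac{14701}{6} \approx 2450.2$)
$w{\left(Q{\left(-7,-2 \right)} \right)} - r = 14 - \frac{14701}{6} = - \frac{14617}{6}$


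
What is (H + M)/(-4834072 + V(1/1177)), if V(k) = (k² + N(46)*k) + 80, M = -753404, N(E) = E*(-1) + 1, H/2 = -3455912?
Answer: 2654715660003/1674167339083 ≈ 1.5857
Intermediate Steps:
H = -6911824 (H = 2*(-3455912) = -6911824)
N(E) = 1 - E (N(E) = -E + 1 = 1 - E)
V(k) = 80 + k² - 45*k (V(k) = (k² + (1 - 1*46)*k) + 80 = (k² + (1 - 46)*k) + 80 = (k² - 45*k) + 80 = 80 + k² - 45*k)
(H + M)/(-4834072 + V(1/1177)) = (-6911824 - 753404)/(-4834072 + (80 + (1/1177)² - 45/1177)) = -7665228/(-4834072 + (80 + (1/1177)² - 45*1/1177)) = -7665228/(-4834072 + (80 + 1/1385329 - 45/1177)) = -7665228/(-4834072 + 110773356/1385329) = -7665228/(-6696669356332/1385329) = -7665228*(-1385329/6696669356332) = 2654715660003/1674167339083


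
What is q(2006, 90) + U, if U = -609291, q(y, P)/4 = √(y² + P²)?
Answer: -609291 + 8*√1008034 ≈ -6.0126e+5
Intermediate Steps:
q(y, P) = 4*√(P² + y²) (q(y, P) = 4*√(y² + P²) = 4*√(P² + y²))
q(2006, 90) + U = 4*√(90² + 2006²) - 609291 = 4*√(8100 + 4024036) - 609291 = 4*√4032136 - 609291 = 4*(2*√1008034) - 609291 = 8*√1008034 - 609291 = -609291 + 8*√1008034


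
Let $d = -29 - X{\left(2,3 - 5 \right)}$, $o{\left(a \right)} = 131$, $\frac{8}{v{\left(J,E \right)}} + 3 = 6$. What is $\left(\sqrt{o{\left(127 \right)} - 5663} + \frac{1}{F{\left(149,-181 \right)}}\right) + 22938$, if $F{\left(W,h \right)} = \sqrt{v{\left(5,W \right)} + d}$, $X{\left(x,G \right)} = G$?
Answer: $22938 + 2 i \sqrt{1383} - \frac{i \sqrt{219}}{73} \approx 22938.0 + 74.175 i$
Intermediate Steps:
$v{\left(J,E \right)} = \frac{8}{3}$ ($v{\left(J,E \right)} = \frac{8}{-3 + 6} = \frac{8}{3}$)
$d = -27$ ($d = -29 - \left(3 - 5\right) = -29 - -2 = -29 + 2 = -27$)
$F{\left(W,h \right)} = \frac{i \sqrt{219}}{3}$ ($F{\left(W,h \right)} = \sqrt{\frac{8}{3} - 27} = \sqrt{- \frac{73}{3}} = \frac{i \sqrt{219}}{3}$)
$\left(\sqrt{o{\left(127 \right)} - 5663} + \frac{1}{F{\left(149,-181 \right)}}\right) + 22938 = \left(\sqrt{131 - 5663} + \frac{1}{\frac{1}{3} i \sqrt{219}}\right) + 22938 = \left(\sqrt{-5532} - \frac{i \sqrt{219}}{73}\right) + 22938 = \left(2 i \sqrt{1383} - \frac{i \sqrt{219}}{73}\right) + 22938 = 22938 + 2 i \sqrt{1383} - \frac{i \sqrt{219}}{73}$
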